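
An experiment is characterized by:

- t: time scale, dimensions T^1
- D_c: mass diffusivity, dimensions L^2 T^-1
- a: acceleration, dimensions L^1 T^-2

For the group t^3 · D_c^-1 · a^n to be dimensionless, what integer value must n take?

2

Balance the L exponent: (1)·n from a, plus 3·(0) − (2) = -2 from the rest, must sum to zero.
n − 2 = 0, so n = 2.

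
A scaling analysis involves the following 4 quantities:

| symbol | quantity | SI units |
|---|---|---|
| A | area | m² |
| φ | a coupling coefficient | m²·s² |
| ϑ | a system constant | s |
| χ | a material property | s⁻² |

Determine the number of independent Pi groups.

2

There are 4 variables and 2 base dimensions (L, T).
The dimension matrix has rank 2.
Independent dimensionless groups: 4 − 2 = 2.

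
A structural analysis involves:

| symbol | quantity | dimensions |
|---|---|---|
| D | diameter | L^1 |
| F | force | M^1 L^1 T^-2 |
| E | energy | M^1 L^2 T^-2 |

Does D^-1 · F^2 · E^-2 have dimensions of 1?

no

Sum the exponent of each base dimension across the product:
  M: −[D]_M + 2·[F]_M − 2·[E]_M = −(0) + 2·(1) − 2·(1) = 0
  L: −[D]_L + 2·[F]_L − 2·[E]_L = −(1) + 2·(1) − 2·(2) = -3
  T: −[D]_T + 2·[F]_T − 2·[E]_T = −(0) + 2·(-2) − 2·(-2) = 0
Net dimensions [L⁻³] ≠ [1] — not dimensionless.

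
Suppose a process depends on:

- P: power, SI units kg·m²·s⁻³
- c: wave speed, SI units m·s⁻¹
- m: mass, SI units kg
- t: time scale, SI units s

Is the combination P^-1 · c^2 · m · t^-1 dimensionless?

yes

Sum the exponent of each base dimension across the product:
  M: −[P]_M + 2·[c]_M + [m]_M − [t]_M = −(1) + 2·(0) + (1) − (0) = 0
  L: −[P]_L + 2·[c]_L + [m]_L − [t]_L = −(2) + 2·(1) + (0) − (0) = 0
  T: −[P]_T + 2·[c]_T + [m]_T − [t]_T = −(-3) + 2·(-1) + (0) − (1) = 0
  Θ: −[P]_Θ + 2·[c]_Θ + [m]_Θ − [t]_Θ = −(0) + 2·(0) + (0) − (0) = 0
  N: −[P]_N + 2·[c]_N + [m]_N − [t]_N = −(0) + 2·(0) + (0) − (0) = 0
All base exponents vanish — dimensionless.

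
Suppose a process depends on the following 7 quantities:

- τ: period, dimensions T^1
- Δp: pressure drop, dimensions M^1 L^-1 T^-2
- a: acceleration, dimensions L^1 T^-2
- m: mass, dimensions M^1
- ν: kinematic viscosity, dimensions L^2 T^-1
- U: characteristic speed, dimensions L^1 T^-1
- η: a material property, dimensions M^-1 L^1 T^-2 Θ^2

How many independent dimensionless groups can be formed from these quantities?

3

There are 7 variables and 4 base dimensions (M, L, T, Θ).
The dimension matrix has rank 4.
Independent dimensionless groups: 7 − 4 = 3.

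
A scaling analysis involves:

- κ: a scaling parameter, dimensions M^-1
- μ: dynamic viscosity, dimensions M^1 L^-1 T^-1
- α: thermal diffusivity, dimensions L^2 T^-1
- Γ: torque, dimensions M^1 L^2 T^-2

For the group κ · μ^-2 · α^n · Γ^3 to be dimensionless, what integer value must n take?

Balance the L exponent: (2)·n from α, plus (0) − 2·(-1) + 3·(2) = 8 from the rest, must sum to zero.
2n + 8 = 0, so n = -4.

-4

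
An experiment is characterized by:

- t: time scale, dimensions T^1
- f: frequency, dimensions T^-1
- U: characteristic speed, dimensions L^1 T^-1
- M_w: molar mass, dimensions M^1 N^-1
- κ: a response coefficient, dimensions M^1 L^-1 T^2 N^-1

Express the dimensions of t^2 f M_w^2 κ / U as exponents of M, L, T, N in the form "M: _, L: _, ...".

Collect each base-dimension exponent across the product:
  M: 2·(0) + (0) − (0) + 2·(1) + (1) = 3
  L: 2·(0) + (0) − (1) + 2·(0) + (-1) = -2
  T: 2·(1) + (-1) − (-1) + 2·(0) + (2) = 4
  N: 2·(0) + (0) − (0) + 2·(-1) + (-1) = -3
So the dimensions are [M³ L⁻² T⁴ N⁻³].

M: 3, L: -2, T: 4, N: -3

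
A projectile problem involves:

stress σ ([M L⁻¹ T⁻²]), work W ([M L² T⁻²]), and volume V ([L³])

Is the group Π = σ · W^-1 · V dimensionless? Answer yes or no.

Sum the exponent of each base dimension across the product:
  M: [σ]_M − [W]_M + [V]_M = (1) − (1) + (0) = 0
  L: [σ]_L − [W]_L + [V]_L = (-1) − (2) + (3) = 0
  T: [σ]_T − [W]_T + [V]_T = (-2) − (-2) + (0) = 0
All base exponents vanish — dimensionless.

yes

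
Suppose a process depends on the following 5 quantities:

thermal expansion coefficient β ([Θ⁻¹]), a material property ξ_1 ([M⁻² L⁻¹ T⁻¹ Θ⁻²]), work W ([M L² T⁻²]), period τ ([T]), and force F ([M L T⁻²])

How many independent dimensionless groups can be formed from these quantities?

There are 5 variables and 4 base dimensions (M, L, T, Θ).
The dimension matrix has rank 4.
Independent dimensionless groups: 5 − 4 = 1.

1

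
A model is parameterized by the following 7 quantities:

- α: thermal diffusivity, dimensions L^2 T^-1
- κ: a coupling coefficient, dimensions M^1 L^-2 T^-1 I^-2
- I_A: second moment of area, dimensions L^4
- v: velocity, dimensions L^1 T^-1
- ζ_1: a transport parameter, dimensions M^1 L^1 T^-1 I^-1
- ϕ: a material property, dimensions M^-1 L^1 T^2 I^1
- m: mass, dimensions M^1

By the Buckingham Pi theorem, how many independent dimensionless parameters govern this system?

3

There are 7 variables and 4 base dimensions (M, L, T, I).
The dimension matrix has rank 4.
Independent dimensionless groups: 7 − 4 = 3.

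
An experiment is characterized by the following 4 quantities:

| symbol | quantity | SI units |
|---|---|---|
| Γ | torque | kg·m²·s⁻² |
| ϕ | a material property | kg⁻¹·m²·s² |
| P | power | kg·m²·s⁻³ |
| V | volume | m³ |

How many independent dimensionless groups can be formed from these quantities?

1

There are 4 variables and 3 base dimensions (M, L, T).
The dimension matrix has rank 3.
Independent dimensionless groups: 4 − 3 = 1.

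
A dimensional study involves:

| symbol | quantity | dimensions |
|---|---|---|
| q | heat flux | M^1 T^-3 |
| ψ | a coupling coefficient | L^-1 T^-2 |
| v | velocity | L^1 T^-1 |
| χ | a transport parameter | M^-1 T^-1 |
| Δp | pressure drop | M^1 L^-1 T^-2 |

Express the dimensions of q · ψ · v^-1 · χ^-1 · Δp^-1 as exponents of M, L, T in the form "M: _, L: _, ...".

Collect each base-dimension exponent across the product:
  M: (1) + (0) − (0) − (-1) − (1) = 1
  L: (0) + (-1) − (1) − (0) − (-1) = -1
  T: (-3) + (-2) − (-1) − (-1) − (-2) = -1
So the dimensions are [M L⁻¹ T⁻¹].

M: 1, L: -1, T: -1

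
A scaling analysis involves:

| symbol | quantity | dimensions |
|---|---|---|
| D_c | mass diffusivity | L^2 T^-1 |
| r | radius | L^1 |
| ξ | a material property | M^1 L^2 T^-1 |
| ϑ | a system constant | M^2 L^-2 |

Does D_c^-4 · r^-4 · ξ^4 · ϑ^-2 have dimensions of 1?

yes

Sum the exponent of each base dimension across the product:
  M: −4·[D_c]_M − 4·[r]_M + 4·[ξ]_M − 2·[ϑ]_M = −4·(0) − 4·(0) + 4·(1) − 2·(2) = 0
  L: −4·[D_c]_L − 4·[r]_L + 4·[ξ]_L − 2·[ϑ]_L = −4·(2) − 4·(1) + 4·(2) − 2·(-2) = 0
  T: −4·[D_c]_T − 4·[r]_T + 4·[ξ]_T − 2·[ϑ]_T = −4·(-1) − 4·(0) + 4·(-1) − 2·(0) = 0
All base exponents vanish — dimensionless.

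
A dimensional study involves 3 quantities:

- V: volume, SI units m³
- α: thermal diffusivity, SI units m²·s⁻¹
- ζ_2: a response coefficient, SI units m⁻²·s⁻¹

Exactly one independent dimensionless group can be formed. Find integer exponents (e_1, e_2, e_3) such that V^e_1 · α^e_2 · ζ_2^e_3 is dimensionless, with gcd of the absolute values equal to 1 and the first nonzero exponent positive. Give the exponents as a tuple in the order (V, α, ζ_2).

(4, -3, 3)

L: e_1·(3) + e_2·(2) + e_3·(-2) = 0
T: e_1·(0) + e_2·(-1) + e_3·(-1) = 0
Solving this homogeneous linear system for the smallest-integer solution (first nonzero entry positive) gives (4, -3, 3).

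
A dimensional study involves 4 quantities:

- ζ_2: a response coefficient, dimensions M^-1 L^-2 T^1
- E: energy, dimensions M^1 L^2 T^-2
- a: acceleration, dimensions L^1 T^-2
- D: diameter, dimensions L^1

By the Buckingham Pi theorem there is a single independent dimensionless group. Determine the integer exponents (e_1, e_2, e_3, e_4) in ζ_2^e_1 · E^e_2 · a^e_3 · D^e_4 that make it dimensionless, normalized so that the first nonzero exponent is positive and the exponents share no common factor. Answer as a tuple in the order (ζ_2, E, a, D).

(2, 2, -1, 1)

M: e_1·(-1) + e_2·(1) + e_3·(0) + e_4·(0) = 0
L: e_1·(-2) + e_2·(2) + e_3·(1) + e_4·(1) = 0
T: e_1·(1) + e_2·(-2) + e_3·(-2) + e_4·(0) = 0
Solving this homogeneous linear system for the smallest-integer solution (first nonzero entry positive) gives (2, 2, -1, 1).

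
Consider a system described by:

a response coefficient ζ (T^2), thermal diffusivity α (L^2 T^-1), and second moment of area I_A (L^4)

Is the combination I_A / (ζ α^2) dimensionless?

Sum the exponent of each base dimension across the product:
  L: −[ζ]_L − 2·[α]_L + [I_A]_L = −(0) − 2·(2) + (4) = 0
  T: −[ζ]_T − 2·[α]_T + [I_A]_T = −(2) − 2·(-1) + (0) = 0
All base exponents vanish — dimensionless.

yes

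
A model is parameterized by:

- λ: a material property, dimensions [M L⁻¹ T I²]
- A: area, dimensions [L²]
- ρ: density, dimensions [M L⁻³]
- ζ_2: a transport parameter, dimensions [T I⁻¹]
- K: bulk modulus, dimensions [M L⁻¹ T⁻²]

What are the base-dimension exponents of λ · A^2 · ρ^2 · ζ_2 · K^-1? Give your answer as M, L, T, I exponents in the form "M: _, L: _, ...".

M: 2, L: -2, T: 4, I: 1

Collect each base-dimension exponent across the product:
  M: (1) + 2·(0) + 2·(1) + (0) − (1) = 2
  L: (-1) + 2·(2) + 2·(-3) + (0) − (-1) = -2
  T: (1) + 2·(0) + 2·(0) + (1) − (-2) = 4
  I: (2) + 2·(0) + 2·(0) + (-1) − (0) = 1
So the dimensions are [M² L⁻² T⁴ I].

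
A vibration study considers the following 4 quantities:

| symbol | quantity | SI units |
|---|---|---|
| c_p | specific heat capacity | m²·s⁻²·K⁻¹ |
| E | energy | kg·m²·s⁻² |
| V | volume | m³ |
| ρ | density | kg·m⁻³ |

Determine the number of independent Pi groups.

0

There are 4 variables and 4 base dimensions (M, L, T, Θ).
The dimension matrix has rank 4.
Independent dimensionless groups: 4 − 4 = 0.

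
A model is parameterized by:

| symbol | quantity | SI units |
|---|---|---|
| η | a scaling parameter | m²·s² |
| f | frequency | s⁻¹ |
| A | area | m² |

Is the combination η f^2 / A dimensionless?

Sum the exponent of each base dimension across the product:
  L: [η]_L + 2·[f]_L − [A]_L = (2) + 2·(0) − (2) = 0
  T: [η]_T + 2·[f]_T − [A]_T = (2) + 2·(-1) − (0) = 0
All base exponents vanish — dimensionless.

yes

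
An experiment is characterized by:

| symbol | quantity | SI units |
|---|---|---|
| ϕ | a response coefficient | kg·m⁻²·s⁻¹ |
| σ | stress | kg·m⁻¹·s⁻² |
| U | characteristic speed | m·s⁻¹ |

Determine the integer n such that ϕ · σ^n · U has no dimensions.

-1

Balance the M exponent: (1)·n from σ, plus (1) + (0) = 1 from the rest, must sum to zero.
n + 1 = 0, so n = -1.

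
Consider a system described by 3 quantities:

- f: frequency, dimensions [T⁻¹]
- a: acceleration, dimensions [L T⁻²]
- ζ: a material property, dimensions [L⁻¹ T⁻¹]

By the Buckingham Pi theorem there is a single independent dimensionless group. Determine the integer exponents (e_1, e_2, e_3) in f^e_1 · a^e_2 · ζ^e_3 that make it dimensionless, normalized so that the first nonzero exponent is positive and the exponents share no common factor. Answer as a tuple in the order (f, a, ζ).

L: e_1·(0) + e_2·(1) + e_3·(-1) = 0
T: e_1·(-1) + e_2·(-2) + e_3·(-1) = 0
Solving this homogeneous linear system for the smallest-integer solution (first nonzero entry positive) gives (3, -1, -1).

(3, -1, -1)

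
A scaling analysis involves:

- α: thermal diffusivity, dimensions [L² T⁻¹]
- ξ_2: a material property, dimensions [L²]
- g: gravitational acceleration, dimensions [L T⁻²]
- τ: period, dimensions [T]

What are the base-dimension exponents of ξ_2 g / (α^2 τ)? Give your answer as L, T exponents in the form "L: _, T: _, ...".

L: -1, T: -1

Collect each base-dimension exponent across the product:
  L: −2·(2) + (2) + (1) − (0) = -1
  T: −2·(-1) + (0) + (-2) − (1) = -1
So the dimensions are [L⁻¹ T⁻¹].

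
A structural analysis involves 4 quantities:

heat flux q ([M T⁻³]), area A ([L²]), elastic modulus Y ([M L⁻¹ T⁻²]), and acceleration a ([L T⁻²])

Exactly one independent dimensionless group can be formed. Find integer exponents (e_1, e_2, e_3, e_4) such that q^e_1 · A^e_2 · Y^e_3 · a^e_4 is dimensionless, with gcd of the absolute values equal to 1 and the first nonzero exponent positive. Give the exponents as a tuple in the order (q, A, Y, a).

M: e_1·(1) + e_2·(0) + e_3·(1) + e_4·(0) = 0
L: e_1·(0) + e_2·(2) + e_3·(-1) + e_4·(1) = 0
T: e_1·(-3) + e_2·(0) + e_3·(-2) + e_4·(-2) = 0
Solving this homogeneous linear system for the smallest-integer solution (first nonzero entry positive) gives (4, -1, -4, -2).

(4, -1, -4, -2)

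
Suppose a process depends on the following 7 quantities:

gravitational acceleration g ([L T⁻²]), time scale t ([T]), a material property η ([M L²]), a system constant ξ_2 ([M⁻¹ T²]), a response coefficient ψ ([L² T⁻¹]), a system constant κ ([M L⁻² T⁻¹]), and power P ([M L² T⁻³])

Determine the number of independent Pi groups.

There are 7 variables and 3 base dimensions (M, L, T).
The dimension matrix has rank 3.
Independent dimensionless groups: 7 − 3 = 4.

4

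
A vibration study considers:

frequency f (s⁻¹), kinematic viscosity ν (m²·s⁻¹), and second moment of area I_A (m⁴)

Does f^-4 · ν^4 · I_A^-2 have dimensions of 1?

Sum the exponent of each base dimension across the product:
  L: −4·[f]_L + 4·[ν]_L − 2·[I_A]_L = −4·(0) + 4·(2) − 2·(4) = 0
  T: −4·[f]_T + 4·[ν]_T − 2·[I_A]_T = −4·(-1) + 4·(-1) − 2·(0) = 0
All base exponents vanish — dimensionless.

yes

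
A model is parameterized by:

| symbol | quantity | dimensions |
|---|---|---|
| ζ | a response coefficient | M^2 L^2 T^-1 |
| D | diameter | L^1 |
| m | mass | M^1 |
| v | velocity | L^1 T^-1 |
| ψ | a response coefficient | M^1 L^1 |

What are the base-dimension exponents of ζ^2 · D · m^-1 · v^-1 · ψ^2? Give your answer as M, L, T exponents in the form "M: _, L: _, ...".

Collect each base-dimension exponent across the product:
  M: 2·(2) + (0) − (1) − (0) + 2·(1) = 5
  L: 2·(2) + (1) − (0) − (1) + 2·(1) = 6
  T: 2·(-1) + (0) − (0) − (-1) + 2·(0) = -1
So the dimensions are [M⁵ L⁶ T⁻¹].

M: 5, L: 6, T: -1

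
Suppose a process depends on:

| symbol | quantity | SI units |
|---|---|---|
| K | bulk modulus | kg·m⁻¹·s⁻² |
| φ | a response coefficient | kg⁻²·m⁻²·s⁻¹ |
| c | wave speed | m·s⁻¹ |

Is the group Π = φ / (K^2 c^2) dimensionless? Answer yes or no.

Sum the exponent of each base dimension across the product:
  M: −2·[K]_M + [φ]_M − 2·[c]_M = −2·(1) + (-2) − 2·(0) = -4
  L: −2·[K]_L + [φ]_L − 2·[c]_L = −2·(-1) + (-2) − 2·(1) = -2
  T: −2·[K]_T + [φ]_T − 2·[c]_T = −2·(-2) + (-1) − 2·(-1) = 5
Net dimensions [M⁻⁴ L⁻² T⁵] ≠ [1] — not dimensionless.

no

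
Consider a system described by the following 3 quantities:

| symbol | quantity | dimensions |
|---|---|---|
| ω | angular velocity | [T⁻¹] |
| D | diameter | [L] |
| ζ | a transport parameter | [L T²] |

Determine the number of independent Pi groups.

1

There are 3 variables and 2 base dimensions (L, T).
The dimension matrix has rank 2.
Independent dimensionless groups: 3 − 2 = 1.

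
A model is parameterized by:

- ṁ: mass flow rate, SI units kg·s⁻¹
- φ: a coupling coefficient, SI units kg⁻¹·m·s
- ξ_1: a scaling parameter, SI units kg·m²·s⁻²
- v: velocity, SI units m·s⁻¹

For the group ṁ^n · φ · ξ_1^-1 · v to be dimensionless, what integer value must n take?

2

Balance the M exponent: (1)·n from ṁ, plus (-1) − (1) + (0) = -2 from the rest, must sum to zero.
n − 2 = 0, so n = 2.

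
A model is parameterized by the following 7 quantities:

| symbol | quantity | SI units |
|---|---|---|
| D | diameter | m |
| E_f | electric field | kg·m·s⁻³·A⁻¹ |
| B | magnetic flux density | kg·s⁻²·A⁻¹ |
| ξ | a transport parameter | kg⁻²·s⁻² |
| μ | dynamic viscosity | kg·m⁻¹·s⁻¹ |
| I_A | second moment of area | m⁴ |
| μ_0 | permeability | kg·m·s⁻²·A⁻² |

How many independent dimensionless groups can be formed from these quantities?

3

There are 7 variables and 4 base dimensions (M, L, T, I).
The dimension matrix has rank 4.
Independent dimensionless groups: 7 − 4 = 3.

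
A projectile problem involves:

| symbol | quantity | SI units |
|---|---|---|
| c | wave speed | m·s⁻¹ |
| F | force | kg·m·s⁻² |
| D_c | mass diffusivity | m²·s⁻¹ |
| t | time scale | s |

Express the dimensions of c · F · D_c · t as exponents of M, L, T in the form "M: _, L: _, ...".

Collect each base-dimension exponent across the product:
  M: (0) + (1) + (0) + (0) = 1
  L: (1) + (1) + (2) + (0) = 4
  T: (-1) + (-2) + (-1) + (1) = -3
So the dimensions are [M L⁴ T⁻³].

M: 1, L: 4, T: -3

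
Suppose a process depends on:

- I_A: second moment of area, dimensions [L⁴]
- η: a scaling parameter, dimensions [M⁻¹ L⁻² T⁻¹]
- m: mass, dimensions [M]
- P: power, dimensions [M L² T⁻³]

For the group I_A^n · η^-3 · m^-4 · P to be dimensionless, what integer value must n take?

Balance the L exponent: (4)·n from I_A, plus −3·(-2) − 4·(0) + (2) = 8 from the rest, must sum to zero.
4n + 8 = 0, so n = -2.

-2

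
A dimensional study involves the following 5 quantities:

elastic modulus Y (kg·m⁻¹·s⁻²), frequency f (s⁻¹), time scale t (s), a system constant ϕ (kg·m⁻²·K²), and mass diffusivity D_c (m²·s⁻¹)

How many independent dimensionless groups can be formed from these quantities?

There are 5 variables and 4 base dimensions (M, L, T, Θ).
The dimension matrix has rank 4.
Independent dimensionless groups: 5 − 4 = 1.

1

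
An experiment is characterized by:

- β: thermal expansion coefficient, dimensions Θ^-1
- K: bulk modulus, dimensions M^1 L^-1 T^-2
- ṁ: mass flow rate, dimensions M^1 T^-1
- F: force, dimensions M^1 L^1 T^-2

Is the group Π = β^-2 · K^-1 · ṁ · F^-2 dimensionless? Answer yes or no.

Sum the exponent of each base dimension across the product:
  M: −2·[β]_M − [K]_M + [ṁ]_M − 2·[F]_M = −2·(0) − (1) + (1) − 2·(1) = -2
  L: −2·[β]_L − [K]_L + [ṁ]_L − 2·[F]_L = −2·(0) − (-1) + (0) − 2·(1) = -1
  T: −2·[β]_T − [K]_T + [ṁ]_T − 2·[F]_T = −2·(0) − (-2) + (-1) − 2·(-2) = 5
  Θ: −2·[β]_Θ − [K]_Θ + [ṁ]_Θ − 2·[F]_Θ = −2·(-1) − (0) + (0) − 2·(0) = 2
Net dimensions [M⁻² L⁻¹ T⁵ Θ²] ≠ [1] — not dimensionless.

no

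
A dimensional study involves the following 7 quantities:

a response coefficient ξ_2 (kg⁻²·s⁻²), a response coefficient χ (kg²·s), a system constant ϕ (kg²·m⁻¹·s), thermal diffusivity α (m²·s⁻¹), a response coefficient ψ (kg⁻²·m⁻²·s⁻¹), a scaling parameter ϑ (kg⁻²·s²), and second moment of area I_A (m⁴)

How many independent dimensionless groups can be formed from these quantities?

There are 7 variables and 3 base dimensions (M, L, T).
The dimension matrix has rank 3.
Independent dimensionless groups: 7 − 3 = 4.

4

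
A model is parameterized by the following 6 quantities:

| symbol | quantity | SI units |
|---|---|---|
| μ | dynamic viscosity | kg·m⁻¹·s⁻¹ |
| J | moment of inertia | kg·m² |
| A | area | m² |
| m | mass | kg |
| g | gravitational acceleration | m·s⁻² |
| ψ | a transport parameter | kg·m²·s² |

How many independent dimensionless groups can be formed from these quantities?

There are 6 variables and 3 base dimensions (M, L, T).
The dimension matrix has rank 3.
Independent dimensionless groups: 6 − 3 = 3.

3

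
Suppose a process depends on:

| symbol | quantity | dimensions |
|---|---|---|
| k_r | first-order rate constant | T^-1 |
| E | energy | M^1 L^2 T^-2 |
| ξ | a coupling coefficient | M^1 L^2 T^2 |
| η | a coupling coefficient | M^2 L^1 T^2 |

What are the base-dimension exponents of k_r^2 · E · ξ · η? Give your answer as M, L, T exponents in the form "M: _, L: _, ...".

M: 4, L: 5, T: 0

Collect each base-dimension exponent across the product:
  M: 2·(0) + (1) + (1) + (2) = 4
  L: 2·(0) + (2) + (2) + (1) = 5
  T: 2·(-1) + (-2) + (2) + (2) = 0
So the dimensions are [M⁴ L⁵].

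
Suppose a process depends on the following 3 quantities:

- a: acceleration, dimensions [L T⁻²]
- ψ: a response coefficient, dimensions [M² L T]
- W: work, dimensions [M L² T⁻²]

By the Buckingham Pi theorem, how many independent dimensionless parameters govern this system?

0

There are 3 variables and 3 base dimensions (M, L, T).
The dimension matrix has rank 3.
Independent dimensionless groups: 3 − 3 = 0.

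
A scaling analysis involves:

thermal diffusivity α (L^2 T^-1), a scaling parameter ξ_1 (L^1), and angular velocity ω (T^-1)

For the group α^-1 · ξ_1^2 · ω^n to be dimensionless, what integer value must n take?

Balance the T exponent: (-1)·n from ω, plus −(-1) + 2·(0) = 1 from the rest, must sum to zero.
−n + 1 = 0, so n = 1.

1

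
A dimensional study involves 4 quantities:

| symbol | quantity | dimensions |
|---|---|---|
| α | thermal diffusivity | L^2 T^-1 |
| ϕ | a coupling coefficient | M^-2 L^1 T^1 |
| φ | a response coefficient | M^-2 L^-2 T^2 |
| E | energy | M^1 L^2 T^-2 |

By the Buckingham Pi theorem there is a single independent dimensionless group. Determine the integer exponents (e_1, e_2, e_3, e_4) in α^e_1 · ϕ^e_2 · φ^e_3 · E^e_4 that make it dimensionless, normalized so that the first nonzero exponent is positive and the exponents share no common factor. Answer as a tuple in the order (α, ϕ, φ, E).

M: e_1·(0) + e_2·(-2) + e_3·(-2) + e_4·(1) = 0
L: e_1·(2) + e_2·(1) + e_3·(-2) + e_4·(2) = 0
T: e_1·(-1) + e_2·(1) + e_3·(2) + e_4·(-2) = 0
Solving this homogeneous linear system for the smallest-integer solution (first nonzero entry positive) gives (4, -2, 1, -2).

(4, -2, 1, -2)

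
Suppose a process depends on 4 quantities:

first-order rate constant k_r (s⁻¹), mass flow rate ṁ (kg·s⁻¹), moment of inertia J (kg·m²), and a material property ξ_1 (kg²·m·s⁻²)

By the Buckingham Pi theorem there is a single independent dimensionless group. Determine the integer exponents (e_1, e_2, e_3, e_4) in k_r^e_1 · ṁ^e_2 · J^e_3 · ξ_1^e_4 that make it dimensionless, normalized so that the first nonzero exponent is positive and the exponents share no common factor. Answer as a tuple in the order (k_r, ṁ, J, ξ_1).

M: e_1·(0) + e_2·(1) + e_3·(1) + e_4·(2) = 0
L: e_1·(0) + e_2·(0) + e_3·(2) + e_4·(1) = 0
T: e_1·(-1) + e_2·(-1) + e_3·(0) + e_4·(-2) = 0
Solving this homogeneous linear system for the smallest-integer solution (first nonzero entry positive) gives (1, 3, 1, -2).

(1, 3, 1, -2)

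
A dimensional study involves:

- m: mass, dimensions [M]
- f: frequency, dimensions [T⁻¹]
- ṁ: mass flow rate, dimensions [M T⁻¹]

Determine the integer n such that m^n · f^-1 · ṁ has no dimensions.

Balance the M exponent: (1)·n from m, plus −(0) + (1) = 1 from the rest, must sum to zero.
n + 1 = 0, so n = -1.

-1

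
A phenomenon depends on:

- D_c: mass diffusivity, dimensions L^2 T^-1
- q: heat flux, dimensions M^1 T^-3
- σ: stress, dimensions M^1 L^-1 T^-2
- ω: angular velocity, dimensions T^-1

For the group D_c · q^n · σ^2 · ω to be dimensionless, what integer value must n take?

Balance the M exponent: (1)·n from q, plus (0) + 2·(1) + (0) = 2 from the rest, must sum to zero.
n + 2 = 0, so n = -2.

-2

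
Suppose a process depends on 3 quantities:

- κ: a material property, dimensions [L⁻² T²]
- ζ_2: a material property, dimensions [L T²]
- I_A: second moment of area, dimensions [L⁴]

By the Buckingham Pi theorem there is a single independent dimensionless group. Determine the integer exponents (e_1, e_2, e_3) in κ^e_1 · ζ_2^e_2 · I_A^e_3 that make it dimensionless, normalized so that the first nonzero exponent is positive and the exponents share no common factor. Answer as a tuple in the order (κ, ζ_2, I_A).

L: e_1·(-2) + e_2·(1) + e_3·(4) = 0
T: e_1·(2) + e_2·(2) + e_3·(0) = 0
Solving this homogeneous linear system for the smallest-integer solution (first nonzero entry positive) gives (4, -4, 3).

(4, -4, 3)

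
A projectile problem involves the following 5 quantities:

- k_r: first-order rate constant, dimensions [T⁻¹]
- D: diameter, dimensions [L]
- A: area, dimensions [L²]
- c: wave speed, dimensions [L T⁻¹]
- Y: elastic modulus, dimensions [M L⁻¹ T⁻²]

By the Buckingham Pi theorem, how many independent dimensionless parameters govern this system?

2

There are 5 variables and 3 base dimensions (M, L, T).
The dimension matrix has rank 3.
Independent dimensionless groups: 5 − 3 = 2.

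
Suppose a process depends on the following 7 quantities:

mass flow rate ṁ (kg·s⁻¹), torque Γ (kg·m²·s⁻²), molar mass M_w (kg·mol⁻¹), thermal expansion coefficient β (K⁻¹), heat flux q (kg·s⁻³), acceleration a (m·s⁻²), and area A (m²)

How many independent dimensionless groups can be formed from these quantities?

There are 7 variables and 5 base dimensions (M, L, T, Θ, N).
The dimension matrix has rank 5.
Independent dimensionless groups: 7 − 5 = 2.

2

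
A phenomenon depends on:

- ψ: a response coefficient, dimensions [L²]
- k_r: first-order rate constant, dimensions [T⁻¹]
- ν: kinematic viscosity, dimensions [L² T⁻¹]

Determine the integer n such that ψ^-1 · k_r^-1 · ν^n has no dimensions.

1

Balance the L exponent: (2)·n from ν, plus −(2) − (0) = -2 from the rest, must sum to zero.
2n − 2 = 0, so n = 1.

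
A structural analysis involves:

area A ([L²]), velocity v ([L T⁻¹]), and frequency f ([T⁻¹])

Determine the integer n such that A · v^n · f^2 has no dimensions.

-2

Balance the L exponent: (1)·n from v, plus (2) + 2·(0) = 2 from the rest, must sum to zero.
n + 2 = 0, so n = -2.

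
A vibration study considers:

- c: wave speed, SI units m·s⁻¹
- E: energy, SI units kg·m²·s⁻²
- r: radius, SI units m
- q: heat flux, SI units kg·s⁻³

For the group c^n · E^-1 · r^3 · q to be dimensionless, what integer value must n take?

Balance the L exponent: (1)·n from c, plus −(2) + 3·(1) + (0) = 1 from the rest, must sum to zero.
n + 1 = 0, so n = -1.

-1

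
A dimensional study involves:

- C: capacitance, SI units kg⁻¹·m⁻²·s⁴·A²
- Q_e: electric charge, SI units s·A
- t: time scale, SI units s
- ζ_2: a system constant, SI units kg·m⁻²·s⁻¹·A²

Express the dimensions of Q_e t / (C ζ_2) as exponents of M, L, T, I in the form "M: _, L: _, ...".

M: 0, L: 4, T: -1, I: -3

Collect each base-dimension exponent across the product:
  M: −(-1) + (0) + (0) − (1) = 0
  L: −(-2) + (0) + (0) − (-2) = 4
  T: −(4) + (1) + (1) − (-1) = -1
  I: −(2) + (1) + (0) − (2) = -3
So the dimensions are [L⁴ T⁻¹ I⁻³].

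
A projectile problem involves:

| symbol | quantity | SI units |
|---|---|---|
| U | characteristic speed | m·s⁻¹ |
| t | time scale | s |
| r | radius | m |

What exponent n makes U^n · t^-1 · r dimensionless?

Balance the L exponent: (1)·n from U, plus −(0) + (1) = 1 from the rest, must sum to zero.
n + 1 = 0, so n = -1.

-1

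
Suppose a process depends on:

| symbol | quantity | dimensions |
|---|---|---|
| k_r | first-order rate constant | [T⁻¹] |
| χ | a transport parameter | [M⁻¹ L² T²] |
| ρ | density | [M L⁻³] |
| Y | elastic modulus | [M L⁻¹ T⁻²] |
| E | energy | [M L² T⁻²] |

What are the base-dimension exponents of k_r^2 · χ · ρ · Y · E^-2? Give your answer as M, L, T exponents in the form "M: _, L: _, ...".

Collect each base-dimension exponent across the product:
  M: 2·(0) + (-1) + (1) + (1) − 2·(1) = -1
  L: 2·(0) + (2) + (-3) + (-1) − 2·(2) = -6
  T: 2·(-1) + (2) + (0) + (-2) − 2·(-2) = 2
So the dimensions are [M⁻¹ L⁻⁶ T²].

M: -1, L: -6, T: 2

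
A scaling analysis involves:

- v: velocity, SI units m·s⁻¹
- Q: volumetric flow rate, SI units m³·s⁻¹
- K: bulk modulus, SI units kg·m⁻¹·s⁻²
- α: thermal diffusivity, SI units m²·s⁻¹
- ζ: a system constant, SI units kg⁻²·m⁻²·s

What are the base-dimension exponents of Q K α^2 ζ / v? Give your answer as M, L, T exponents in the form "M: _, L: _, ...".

Collect each base-dimension exponent across the product:
  M: −(0) + (0) + (1) + 2·(0) + (-2) = -1
  L: −(1) + (3) + (-1) + 2·(2) + (-2) = 3
  T: −(-1) + (-1) + (-2) + 2·(-1) + (1) = -3
So the dimensions are [M⁻¹ L³ T⁻³].

M: -1, L: 3, T: -3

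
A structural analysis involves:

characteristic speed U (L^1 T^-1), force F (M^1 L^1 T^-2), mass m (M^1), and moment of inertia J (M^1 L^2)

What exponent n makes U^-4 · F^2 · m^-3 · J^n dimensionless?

1

Balance the M exponent: (1)·n from J, plus −4·(0) + 2·(1) − 3·(1) = -1 from the rest, must sum to zero.
n − 1 = 0, so n = 1.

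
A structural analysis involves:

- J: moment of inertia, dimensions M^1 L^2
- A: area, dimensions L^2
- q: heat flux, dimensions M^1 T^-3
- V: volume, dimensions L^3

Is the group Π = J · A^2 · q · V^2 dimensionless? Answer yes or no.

no

Sum the exponent of each base dimension across the product:
  M: [J]_M + 2·[A]_M + [q]_M + 2·[V]_M = (1) + 2·(0) + (1) + 2·(0) = 2
  L: [J]_L + 2·[A]_L + [q]_L + 2·[V]_L = (2) + 2·(2) + (0) + 2·(3) = 12
  T: [J]_T + 2·[A]_T + [q]_T + 2·[V]_T = (0) + 2·(0) + (-3) + 2·(0) = -3
Net dimensions [M² L¹² T⁻³] ≠ [1] — not dimensionless.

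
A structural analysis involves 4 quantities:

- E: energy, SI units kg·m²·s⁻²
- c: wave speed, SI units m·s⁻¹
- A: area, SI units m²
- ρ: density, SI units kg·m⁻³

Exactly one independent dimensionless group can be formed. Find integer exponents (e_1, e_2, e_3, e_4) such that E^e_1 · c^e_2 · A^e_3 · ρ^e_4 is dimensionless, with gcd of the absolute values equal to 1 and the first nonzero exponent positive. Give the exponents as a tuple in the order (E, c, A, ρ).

(2, -4, -3, -2)

M: e_1·(1) + e_2·(0) + e_3·(0) + e_4·(1) = 0
L: e_1·(2) + e_2·(1) + e_3·(2) + e_4·(-3) = 0
T: e_1·(-2) + e_2·(-1) + e_3·(0) + e_4·(0) = 0
Solving this homogeneous linear system for the smallest-integer solution (first nonzero entry positive) gives (2, -4, -3, -2).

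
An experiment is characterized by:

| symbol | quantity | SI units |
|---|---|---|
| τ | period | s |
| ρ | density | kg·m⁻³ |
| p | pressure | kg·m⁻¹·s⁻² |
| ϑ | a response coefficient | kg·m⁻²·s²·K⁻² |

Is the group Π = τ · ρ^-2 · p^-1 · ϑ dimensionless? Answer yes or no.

Sum the exponent of each base dimension across the product:
  M: [τ]_M − 2·[ρ]_M − [p]_M + [ϑ]_M = (0) − 2·(1) − (1) + (1) = -2
  L: [τ]_L − 2·[ρ]_L − [p]_L + [ϑ]_L = (0) − 2·(-3) − (-1) + (-2) = 5
  T: [τ]_T − 2·[ρ]_T − [p]_T + [ϑ]_T = (1) − 2·(0) − (-2) + (2) = 5
  Θ: [τ]_Θ − 2·[ρ]_Θ − [p]_Θ + [ϑ]_Θ = (0) − 2·(0) − (0) + (-2) = -2
Net dimensions [M⁻² L⁵ T⁵ Θ⁻²] ≠ [1] — not dimensionless.

no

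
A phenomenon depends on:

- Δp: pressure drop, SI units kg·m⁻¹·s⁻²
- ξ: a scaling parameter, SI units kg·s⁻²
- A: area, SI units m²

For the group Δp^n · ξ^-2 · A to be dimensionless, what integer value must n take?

2

Balance the M exponent: (1)·n from Δp, plus −2·(1) + (0) = -2 from the rest, must sum to zero.
n − 2 = 0, so n = 2.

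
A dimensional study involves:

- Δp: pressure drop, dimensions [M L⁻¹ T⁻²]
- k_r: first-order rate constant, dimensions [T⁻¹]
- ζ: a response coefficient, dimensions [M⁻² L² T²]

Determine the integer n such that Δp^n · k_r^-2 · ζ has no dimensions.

2

Balance the M exponent: (1)·n from Δp, plus −2·(0) + (-2) = -2 from the rest, must sum to zero.
n − 2 = 0, so n = 2.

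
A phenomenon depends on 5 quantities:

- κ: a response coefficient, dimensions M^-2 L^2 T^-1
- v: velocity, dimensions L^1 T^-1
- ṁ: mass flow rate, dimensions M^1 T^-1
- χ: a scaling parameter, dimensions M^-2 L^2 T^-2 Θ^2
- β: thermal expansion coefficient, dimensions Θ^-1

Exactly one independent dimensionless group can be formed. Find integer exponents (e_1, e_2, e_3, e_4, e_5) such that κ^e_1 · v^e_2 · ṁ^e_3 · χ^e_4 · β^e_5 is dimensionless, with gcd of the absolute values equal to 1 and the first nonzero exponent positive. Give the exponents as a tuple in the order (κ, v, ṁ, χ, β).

M: e_1·(-2) + e_2·(0) + e_3·(1) + e_4·(-2) + e_5·(0) = 0
L: e_1·(2) + e_2·(1) + e_3·(0) + e_4·(2) + e_5·(0) = 0
T: e_1·(-1) + e_2·(-1) + e_3·(-1) + e_4·(-2) + e_5·(0) = 0
Θ: e_1·(0) + e_2·(0) + e_3·(0) + e_4·(2) + e_5·(-1) = 0
Solving this homogeneous linear system for the smallest-integer solution (first nonzero entry positive) gives (2, -2, 2, -1, -2).

(2, -2, 2, -1, -2)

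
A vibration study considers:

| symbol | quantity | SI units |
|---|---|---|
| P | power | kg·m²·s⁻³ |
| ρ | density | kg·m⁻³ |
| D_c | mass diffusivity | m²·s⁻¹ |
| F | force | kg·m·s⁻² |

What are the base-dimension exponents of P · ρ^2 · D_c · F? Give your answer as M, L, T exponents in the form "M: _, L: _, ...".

M: 4, L: -1, T: -6

Collect each base-dimension exponent across the product:
  M: (1) + 2·(1) + (0) + (1) = 4
  L: (2) + 2·(-3) + (2) + (1) = -1
  T: (-3) + 2·(0) + (-1) + (-2) = -6
So the dimensions are [M⁴ L⁻¹ T⁻⁶].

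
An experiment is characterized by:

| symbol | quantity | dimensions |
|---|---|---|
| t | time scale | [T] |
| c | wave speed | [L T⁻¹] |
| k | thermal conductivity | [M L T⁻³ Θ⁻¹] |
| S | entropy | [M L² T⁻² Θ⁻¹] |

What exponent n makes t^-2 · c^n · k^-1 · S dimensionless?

Balance the L exponent: (1)·n from c, plus −2·(0) − (1) + (2) = 1 from the rest, must sum to zero.
n + 1 = 0, so n = -1.

-1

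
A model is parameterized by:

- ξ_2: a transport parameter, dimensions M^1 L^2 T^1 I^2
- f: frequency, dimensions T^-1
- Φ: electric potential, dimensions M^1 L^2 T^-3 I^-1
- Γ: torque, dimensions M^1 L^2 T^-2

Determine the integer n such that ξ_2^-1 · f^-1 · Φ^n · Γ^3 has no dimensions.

-2

Balance the M exponent: (1)·n from Φ, plus −(1) − (0) + 3·(1) = 2 from the rest, must sum to zero.
n + 2 = 0, so n = -2.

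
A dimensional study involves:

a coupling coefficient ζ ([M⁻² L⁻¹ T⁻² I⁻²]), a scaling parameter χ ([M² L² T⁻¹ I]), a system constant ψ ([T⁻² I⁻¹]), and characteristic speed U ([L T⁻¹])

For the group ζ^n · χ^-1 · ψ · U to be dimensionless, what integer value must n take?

Balance the M exponent: (-2)·n from ζ, plus −(2) + (0) + (0) = -2 from the rest, must sum to zero.
-2n − 2 = 0, so n = -1.

-1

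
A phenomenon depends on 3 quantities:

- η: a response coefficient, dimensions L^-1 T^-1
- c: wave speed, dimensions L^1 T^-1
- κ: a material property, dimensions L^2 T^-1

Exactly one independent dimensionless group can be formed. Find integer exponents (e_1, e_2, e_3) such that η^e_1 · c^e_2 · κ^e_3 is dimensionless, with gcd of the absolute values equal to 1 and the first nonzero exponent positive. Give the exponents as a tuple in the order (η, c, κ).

(1, -3, 2)

L: e_1·(-1) + e_2·(1) + e_3·(2) = 0
T: e_1·(-1) + e_2·(-1) + e_3·(-1) = 0
Solving this homogeneous linear system for the smallest-integer solution (first nonzero entry positive) gives (1, -3, 2).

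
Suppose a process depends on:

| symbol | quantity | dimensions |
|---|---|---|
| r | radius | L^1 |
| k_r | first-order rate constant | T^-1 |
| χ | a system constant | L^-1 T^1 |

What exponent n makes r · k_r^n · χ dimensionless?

Balance the T exponent: (-1)·n from k_r, plus (0) + (1) = 1 from the rest, must sum to zero.
−n + 1 = 0, so n = 1.

1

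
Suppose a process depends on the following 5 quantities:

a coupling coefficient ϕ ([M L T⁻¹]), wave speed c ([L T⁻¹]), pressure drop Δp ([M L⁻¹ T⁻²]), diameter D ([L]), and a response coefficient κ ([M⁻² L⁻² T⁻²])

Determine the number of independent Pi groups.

There are 5 variables and 3 base dimensions (M, L, T).
The dimension matrix has rank 3.
Independent dimensionless groups: 5 − 3 = 2.

2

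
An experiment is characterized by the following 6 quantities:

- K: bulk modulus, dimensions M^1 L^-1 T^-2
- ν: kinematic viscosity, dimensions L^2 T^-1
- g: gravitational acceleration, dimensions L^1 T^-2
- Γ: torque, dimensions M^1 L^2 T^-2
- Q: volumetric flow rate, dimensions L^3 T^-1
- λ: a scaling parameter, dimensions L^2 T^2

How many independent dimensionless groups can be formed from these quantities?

3

There are 6 variables and 3 base dimensions (M, L, T).
The dimension matrix has rank 3.
Independent dimensionless groups: 6 − 3 = 3.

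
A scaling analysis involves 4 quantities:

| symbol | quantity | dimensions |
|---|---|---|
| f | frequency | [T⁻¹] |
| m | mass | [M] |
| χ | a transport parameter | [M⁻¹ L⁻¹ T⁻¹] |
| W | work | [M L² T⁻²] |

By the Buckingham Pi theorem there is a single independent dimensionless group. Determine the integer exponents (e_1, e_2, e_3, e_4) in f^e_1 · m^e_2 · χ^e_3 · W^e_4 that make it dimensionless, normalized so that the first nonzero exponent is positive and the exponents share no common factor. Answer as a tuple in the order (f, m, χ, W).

(4, -1, -2, -1)

M: e_1·(0) + e_2·(1) + e_3·(-1) + e_4·(1) = 0
L: e_1·(0) + e_2·(0) + e_3·(-1) + e_4·(2) = 0
T: e_1·(-1) + e_2·(0) + e_3·(-1) + e_4·(-2) = 0
Solving this homogeneous linear system for the smallest-integer solution (first nonzero entry positive) gives (4, -1, -2, -1).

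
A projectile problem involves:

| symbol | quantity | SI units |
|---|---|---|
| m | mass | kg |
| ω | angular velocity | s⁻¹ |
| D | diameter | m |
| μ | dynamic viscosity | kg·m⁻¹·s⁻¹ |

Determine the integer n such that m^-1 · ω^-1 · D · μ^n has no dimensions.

Balance the M exponent: (1)·n from μ, plus −(1) − (0) + (0) = -1 from the rest, must sum to zero.
n − 1 = 0, so n = 1.

1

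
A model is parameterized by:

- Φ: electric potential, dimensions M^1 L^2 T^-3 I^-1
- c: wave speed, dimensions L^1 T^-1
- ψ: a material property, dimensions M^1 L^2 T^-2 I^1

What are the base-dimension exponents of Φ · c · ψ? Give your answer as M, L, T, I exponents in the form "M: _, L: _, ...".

M: 2, L: 5, T: -6, I: 0

Collect each base-dimension exponent across the product:
  M: (1) + (0) + (1) = 2
  L: (2) + (1) + (2) = 5
  T: (-3) + (-1) + (-2) = -6
  I: (-1) + (0) + (1) = 0
So the dimensions are [M² L⁵ T⁻⁶].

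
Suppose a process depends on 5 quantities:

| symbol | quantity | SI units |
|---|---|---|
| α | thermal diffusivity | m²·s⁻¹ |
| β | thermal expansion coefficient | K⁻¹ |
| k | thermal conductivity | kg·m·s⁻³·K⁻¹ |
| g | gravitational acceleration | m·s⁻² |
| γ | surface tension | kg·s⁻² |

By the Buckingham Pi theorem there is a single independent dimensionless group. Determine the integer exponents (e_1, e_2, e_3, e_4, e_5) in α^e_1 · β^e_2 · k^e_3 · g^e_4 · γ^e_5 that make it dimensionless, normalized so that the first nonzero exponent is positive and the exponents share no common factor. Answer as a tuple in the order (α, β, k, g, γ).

(1, 3, -3, 1, 3)

M: e_1·(0) + e_2·(0) + e_3·(1) + e_4·(0) + e_5·(1) = 0
L: e_1·(2) + e_2·(0) + e_3·(1) + e_4·(1) + e_5·(0) = 0
T: e_1·(-1) + e_2·(0) + e_3·(-3) + e_4·(-2) + e_5·(-2) = 0
Θ: e_1·(0) + e_2·(-1) + e_3·(-1) + e_4·(0) + e_5·(0) = 0
Solving this homogeneous linear system for the smallest-integer solution (first nonzero entry positive) gives (1, 3, -3, 1, 3).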